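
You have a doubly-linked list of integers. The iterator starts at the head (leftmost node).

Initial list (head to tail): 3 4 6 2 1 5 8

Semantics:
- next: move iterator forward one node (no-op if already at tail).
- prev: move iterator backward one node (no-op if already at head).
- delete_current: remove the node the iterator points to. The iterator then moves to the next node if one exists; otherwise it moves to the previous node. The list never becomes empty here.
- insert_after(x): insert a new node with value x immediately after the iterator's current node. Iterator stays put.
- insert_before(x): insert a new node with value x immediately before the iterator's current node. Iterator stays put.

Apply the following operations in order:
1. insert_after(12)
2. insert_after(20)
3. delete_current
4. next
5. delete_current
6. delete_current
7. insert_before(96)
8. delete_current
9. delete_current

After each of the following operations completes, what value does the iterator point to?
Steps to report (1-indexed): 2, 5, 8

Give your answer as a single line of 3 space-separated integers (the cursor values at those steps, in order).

After 1 (insert_after(12)): list=[3, 12, 4, 6, 2, 1, 5, 8] cursor@3
After 2 (insert_after(20)): list=[3, 20, 12, 4, 6, 2, 1, 5, 8] cursor@3
After 3 (delete_current): list=[20, 12, 4, 6, 2, 1, 5, 8] cursor@20
After 4 (next): list=[20, 12, 4, 6, 2, 1, 5, 8] cursor@12
After 5 (delete_current): list=[20, 4, 6, 2, 1, 5, 8] cursor@4
After 6 (delete_current): list=[20, 6, 2, 1, 5, 8] cursor@6
After 7 (insert_before(96)): list=[20, 96, 6, 2, 1, 5, 8] cursor@6
After 8 (delete_current): list=[20, 96, 2, 1, 5, 8] cursor@2
After 9 (delete_current): list=[20, 96, 1, 5, 8] cursor@1

Answer: 3 4 2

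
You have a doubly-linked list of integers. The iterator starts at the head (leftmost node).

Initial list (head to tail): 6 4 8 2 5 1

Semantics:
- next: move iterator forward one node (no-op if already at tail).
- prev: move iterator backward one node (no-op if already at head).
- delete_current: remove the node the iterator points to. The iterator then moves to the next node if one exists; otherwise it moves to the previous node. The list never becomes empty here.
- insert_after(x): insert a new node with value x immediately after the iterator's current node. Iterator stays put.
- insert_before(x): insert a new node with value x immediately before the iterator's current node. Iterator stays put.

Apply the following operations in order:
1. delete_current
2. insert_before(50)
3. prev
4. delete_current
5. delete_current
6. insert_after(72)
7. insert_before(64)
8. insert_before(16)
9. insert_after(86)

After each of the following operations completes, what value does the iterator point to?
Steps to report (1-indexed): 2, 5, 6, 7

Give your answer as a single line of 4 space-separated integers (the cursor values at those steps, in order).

After 1 (delete_current): list=[4, 8, 2, 5, 1] cursor@4
After 2 (insert_before(50)): list=[50, 4, 8, 2, 5, 1] cursor@4
After 3 (prev): list=[50, 4, 8, 2, 5, 1] cursor@50
After 4 (delete_current): list=[4, 8, 2, 5, 1] cursor@4
After 5 (delete_current): list=[8, 2, 5, 1] cursor@8
After 6 (insert_after(72)): list=[8, 72, 2, 5, 1] cursor@8
After 7 (insert_before(64)): list=[64, 8, 72, 2, 5, 1] cursor@8
After 8 (insert_before(16)): list=[64, 16, 8, 72, 2, 5, 1] cursor@8
After 9 (insert_after(86)): list=[64, 16, 8, 86, 72, 2, 5, 1] cursor@8

Answer: 4 8 8 8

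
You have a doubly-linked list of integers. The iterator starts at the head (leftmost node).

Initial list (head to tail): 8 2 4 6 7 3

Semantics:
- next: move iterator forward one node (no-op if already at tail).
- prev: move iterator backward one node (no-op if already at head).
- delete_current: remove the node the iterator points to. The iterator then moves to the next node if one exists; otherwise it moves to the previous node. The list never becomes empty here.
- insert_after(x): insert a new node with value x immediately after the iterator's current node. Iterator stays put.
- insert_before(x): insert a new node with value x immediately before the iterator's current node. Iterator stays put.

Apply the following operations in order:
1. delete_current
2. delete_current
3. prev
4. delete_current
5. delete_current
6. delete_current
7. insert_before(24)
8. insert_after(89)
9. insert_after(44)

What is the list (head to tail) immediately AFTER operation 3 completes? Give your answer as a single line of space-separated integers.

Answer: 4 6 7 3

Derivation:
After 1 (delete_current): list=[2, 4, 6, 7, 3] cursor@2
After 2 (delete_current): list=[4, 6, 7, 3] cursor@4
After 3 (prev): list=[4, 6, 7, 3] cursor@4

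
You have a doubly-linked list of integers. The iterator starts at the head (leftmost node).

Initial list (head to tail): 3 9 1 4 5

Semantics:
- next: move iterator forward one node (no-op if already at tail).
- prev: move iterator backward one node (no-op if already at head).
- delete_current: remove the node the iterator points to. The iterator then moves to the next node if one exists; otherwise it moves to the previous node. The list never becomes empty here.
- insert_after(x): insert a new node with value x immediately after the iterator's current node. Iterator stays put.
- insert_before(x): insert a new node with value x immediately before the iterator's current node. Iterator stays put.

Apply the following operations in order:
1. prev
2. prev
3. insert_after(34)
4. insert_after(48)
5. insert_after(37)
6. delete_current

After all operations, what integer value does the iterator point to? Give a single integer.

After 1 (prev): list=[3, 9, 1, 4, 5] cursor@3
After 2 (prev): list=[3, 9, 1, 4, 5] cursor@3
After 3 (insert_after(34)): list=[3, 34, 9, 1, 4, 5] cursor@3
After 4 (insert_after(48)): list=[3, 48, 34, 9, 1, 4, 5] cursor@3
After 5 (insert_after(37)): list=[3, 37, 48, 34, 9, 1, 4, 5] cursor@3
After 6 (delete_current): list=[37, 48, 34, 9, 1, 4, 5] cursor@37

Answer: 37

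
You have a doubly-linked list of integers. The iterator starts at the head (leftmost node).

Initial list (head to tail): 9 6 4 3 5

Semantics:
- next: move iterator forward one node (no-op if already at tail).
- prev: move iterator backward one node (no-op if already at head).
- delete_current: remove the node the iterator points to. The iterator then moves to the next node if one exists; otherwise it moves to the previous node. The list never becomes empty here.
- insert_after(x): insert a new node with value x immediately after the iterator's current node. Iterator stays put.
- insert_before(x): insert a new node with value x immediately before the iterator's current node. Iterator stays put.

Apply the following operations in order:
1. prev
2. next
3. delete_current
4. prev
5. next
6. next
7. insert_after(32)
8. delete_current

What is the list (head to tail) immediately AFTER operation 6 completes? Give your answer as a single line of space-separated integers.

After 1 (prev): list=[9, 6, 4, 3, 5] cursor@9
After 2 (next): list=[9, 6, 4, 3, 5] cursor@6
After 3 (delete_current): list=[9, 4, 3, 5] cursor@4
After 4 (prev): list=[9, 4, 3, 5] cursor@9
After 5 (next): list=[9, 4, 3, 5] cursor@4
After 6 (next): list=[9, 4, 3, 5] cursor@3

Answer: 9 4 3 5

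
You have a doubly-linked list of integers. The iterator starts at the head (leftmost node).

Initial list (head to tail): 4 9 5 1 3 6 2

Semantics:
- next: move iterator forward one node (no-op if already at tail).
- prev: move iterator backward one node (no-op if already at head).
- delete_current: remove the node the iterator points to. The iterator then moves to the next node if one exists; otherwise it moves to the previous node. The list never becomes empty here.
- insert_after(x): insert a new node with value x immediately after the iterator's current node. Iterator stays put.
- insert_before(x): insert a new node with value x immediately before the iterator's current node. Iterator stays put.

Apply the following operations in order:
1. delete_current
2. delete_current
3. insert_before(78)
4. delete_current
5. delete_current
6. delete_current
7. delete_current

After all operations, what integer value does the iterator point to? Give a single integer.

Answer: 2

Derivation:
After 1 (delete_current): list=[9, 5, 1, 3, 6, 2] cursor@9
After 2 (delete_current): list=[5, 1, 3, 6, 2] cursor@5
After 3 (insert_before(78)): list=[78, 5, 1, 3, 6, 2] cursor@5
After 4 (delete_current): list=[78, 1, 3, 6, 2] cursor@1
After 5 (delete_current): list=[78, 3, 6, 2] cursor@3
After 6 (delete_current): list=[78, 6, 2] cursor@6
After 7 (delete_current): list=[78, 2] cursor@2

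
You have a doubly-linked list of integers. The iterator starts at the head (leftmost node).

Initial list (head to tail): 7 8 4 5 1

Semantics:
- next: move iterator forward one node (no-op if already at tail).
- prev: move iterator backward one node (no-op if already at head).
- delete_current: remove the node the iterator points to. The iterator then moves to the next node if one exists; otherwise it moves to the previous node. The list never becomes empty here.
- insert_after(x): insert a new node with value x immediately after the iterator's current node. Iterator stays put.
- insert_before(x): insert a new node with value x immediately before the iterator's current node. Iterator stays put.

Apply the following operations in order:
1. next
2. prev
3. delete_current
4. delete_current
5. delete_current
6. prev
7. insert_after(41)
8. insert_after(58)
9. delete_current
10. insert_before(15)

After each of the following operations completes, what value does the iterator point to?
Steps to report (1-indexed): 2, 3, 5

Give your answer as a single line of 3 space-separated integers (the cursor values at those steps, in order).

After 1 (next): list=[7, 8, 4, 5, 1] cursor@8
After 2 (prev): list=[7, 8, 4, 5, 1] cursor@7
After 3 (delete_current): list=[8, 4, 5, 1] cursor@8
After 4 (delete_current): list=[4, 5, 1] cursor@4
After 5 (delete_current): list=[5, 1] cursor@5
After 6 (prev): list=[5, 1] cursor@5
After 7 (insert_after(41)): list=[5, 41, 1] cursor@5
After 8 (insert_after(58)): list=[5, 58, 41, 1] cursor@5
After 9 (delete_current): list=[58, 41, 1] cursor@58
After 10 (insert_before(15)): list=[15, 58, 41, 1] cursor@58

Answer: 7 8 5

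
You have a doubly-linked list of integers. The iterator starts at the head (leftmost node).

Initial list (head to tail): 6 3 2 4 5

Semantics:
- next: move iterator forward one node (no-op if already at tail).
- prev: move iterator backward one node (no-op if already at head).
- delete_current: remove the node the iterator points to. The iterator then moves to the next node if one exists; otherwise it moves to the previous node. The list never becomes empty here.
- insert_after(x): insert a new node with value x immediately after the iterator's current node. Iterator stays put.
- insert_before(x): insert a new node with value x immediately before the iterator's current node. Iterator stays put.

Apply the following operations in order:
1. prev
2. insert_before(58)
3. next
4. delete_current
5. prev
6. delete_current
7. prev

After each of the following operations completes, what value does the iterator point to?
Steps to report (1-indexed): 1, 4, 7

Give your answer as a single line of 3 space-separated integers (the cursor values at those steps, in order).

After 1 (prev): list=[6, 3, 2, 4, 5] cursor@6
After 2 (insert_before(58)): list=[58, 6, 3, 2, 4, 5] cursor@6
After 3 (next): list=[58, 6, 3, 2, 4, 5] cursor@3
After 4 (delete_current): list=[58, 6, 2, 4, 5] cursor@2
After 5 (prev): list=[58, 6, 2, 4, 5] cursor@6
After 6 (delete_current): list=[58, 2, 4, 5] cursor@2
After 7 (prev): list=[58, 2, 4, 5] cursor@58

Answer: 6 2 58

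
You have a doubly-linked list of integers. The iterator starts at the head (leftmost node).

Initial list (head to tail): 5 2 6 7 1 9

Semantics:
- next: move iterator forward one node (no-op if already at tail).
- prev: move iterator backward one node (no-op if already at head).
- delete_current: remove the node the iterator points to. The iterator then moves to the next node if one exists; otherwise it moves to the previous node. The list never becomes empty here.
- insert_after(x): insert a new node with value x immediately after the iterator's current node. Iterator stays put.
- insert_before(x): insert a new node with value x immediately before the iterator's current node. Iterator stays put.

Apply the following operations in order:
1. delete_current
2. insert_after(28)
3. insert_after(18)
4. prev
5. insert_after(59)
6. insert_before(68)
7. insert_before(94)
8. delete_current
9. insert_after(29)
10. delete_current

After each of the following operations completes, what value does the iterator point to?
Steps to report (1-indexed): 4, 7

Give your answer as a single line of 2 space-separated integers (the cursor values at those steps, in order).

After 1 (delete_current): list=[2, 6, 7, 1, 9] cursor@2
After 2 (insert_after(28)): list=[2, 28, 6, 7, 1, 9] cursor@2
After 3 (insert_after(18)): list=[2, 18, 28, 6, 7, 1, 9] cursor@2
After 4 (prev): list=[2, 18, 28, 6, 7, 1, 9] cursor@2
After 5 (insert_after(59)): list=[2, 59, 18, 28, 6, 7, 1, 9] cursor@2
After 6 (insert_before(68)): list=[68, 2, 59, 18, 28, 6, 7, 1, 9] cursor@2
After 7 (insert_before(94)): list=[68, 94, 2, 59, 18, 28, 6, 7, 1, 9] cursor@2
After 8 (delete_current): list=[68, 94, 59, 18, 28, 6, 7, 1, 9] cursor@59
After 9 (insert_after(29)): list=[68, 94, 59, 29, 18, 28, 6, 7, 1, 9] cursor@59
After 10 (delete_current): list=[68, 94, 29, 18, 28, 6, 7, 1, 9] cursor@29

Answer: 2 2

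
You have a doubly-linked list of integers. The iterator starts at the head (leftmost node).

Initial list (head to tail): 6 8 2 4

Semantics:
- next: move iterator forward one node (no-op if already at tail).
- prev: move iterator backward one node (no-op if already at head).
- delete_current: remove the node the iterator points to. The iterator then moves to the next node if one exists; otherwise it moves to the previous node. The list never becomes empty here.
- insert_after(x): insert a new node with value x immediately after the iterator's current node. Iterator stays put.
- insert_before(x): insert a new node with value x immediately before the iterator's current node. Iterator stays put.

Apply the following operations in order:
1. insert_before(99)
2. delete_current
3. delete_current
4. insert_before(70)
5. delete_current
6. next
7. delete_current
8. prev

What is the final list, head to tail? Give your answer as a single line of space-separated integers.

Answer: 99 70

Derivation:
After 1 (insert_before(99)): list=[99, 6, 8, 2, 4] cursor@6
After 2 (delete_current): list=[99, 8, 2, 4] cursor@8
After 3 (delete_current): list=[99, 2, 4] cursor@2
After 4 (insert_before(70)): list=[99, 70, 2, 4] cursor@2
After 5 (delete_current): list=[99, 70, 4] cursor@4
After 6 (next): list=[99, 70, 4] cursor@4
After 7 (delete_current): list=[99, 70] cursor@70
After 8 (prev): list=[99, 70] cursor@99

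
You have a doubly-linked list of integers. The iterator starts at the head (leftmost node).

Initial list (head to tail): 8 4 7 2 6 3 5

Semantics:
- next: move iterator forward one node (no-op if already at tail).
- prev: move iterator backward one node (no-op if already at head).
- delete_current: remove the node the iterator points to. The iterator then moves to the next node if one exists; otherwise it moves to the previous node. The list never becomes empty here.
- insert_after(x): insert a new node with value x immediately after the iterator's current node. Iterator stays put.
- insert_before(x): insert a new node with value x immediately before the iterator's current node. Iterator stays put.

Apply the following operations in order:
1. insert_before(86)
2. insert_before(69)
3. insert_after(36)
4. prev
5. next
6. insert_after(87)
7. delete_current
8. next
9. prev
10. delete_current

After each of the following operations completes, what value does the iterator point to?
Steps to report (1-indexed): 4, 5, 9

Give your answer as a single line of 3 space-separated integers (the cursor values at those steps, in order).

Answer: 69 8 87

Derivation:
After 1 (insert_before(86)): list=[86, 8, 4, 7, 2, 6, 3, 5] cursor@8
After 2 (insert_before(69)): list=[86, 69, 8, 4, 7, 2, 6, 3, 5] cursor@8
After 3 (insert_after(36)): list=[86, 69, 8, 36, 4, 7, 2, 6, 3, 5] cursor@8
After 4 (prev): list=[86, 69, 8, 36, 4, 7, 2, 6, 3, 5] cursor@69
After 5 (next): list=[86, 69, 8, 36, 4, 7, 2, 6, 3, 5] cursor@8
After 6 (insert_after(87)): list=[86, 69, 8, 87, 36, 4, 7, 2, 6, 3, 5] cursor@8
After 7 (delete_current): list=[86, 69, 87, 36, 4, 7, 2, 6, 3, 5] cursor@87
After 8 (next): list=[86, 69, 87, 36, 4, 7, 2, 6, 3, 5] cursor@36
After 9 (prev): list=[86, 69, 87, 36, 4, 7, 2, 6, 3, 5] cursor@87
After 10 (delete_current): list=[86, 69, 36, 4, 7, 2, 6, 3, 5] cursor@36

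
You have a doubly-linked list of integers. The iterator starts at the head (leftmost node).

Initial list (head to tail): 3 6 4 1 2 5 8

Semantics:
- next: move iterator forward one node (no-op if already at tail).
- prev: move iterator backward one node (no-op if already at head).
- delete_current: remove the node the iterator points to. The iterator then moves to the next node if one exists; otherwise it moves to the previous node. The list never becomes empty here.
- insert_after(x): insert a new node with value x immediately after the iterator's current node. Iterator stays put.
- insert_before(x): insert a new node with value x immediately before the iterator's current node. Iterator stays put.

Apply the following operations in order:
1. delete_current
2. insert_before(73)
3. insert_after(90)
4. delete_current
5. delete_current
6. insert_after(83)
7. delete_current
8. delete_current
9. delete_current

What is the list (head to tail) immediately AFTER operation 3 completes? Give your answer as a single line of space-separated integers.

Answer: 73 6 90 4 1 2 5 8

Derivation:
After 1 (delete_current): list=[6, 4, 1, 2, 5, 8] cursor@6
After 2 (insert_before(73)): list=[73, 6, 4, 1, 2, 5, 8] cursor@6
After 3 (insert_after(90)): list=[73, 6, 90, 4, 1, 2, 5, 8] cursor@6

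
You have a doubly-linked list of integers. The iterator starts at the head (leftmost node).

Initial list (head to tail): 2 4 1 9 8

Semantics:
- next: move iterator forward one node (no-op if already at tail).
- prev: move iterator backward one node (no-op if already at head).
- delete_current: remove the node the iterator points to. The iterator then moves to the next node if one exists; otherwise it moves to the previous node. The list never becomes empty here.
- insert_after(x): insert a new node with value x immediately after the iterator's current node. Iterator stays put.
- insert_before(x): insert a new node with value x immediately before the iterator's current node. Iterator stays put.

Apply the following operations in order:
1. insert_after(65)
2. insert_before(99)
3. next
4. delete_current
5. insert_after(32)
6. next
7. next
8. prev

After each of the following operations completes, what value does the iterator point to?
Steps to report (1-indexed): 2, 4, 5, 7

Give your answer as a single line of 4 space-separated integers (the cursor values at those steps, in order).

Answer: 2 4 4 1

Derivation:
After 1 (insert_after(65)): list=[2, 65, 4, 1, 9, 8] cursor@2
After 2 (insert_before(99)): list=[99, 2, 65, 4, 1, 9, 8] cursor@2
After 3 (next): list=[99, 2, 65, 4, 1, 9, 8] cursor@65
After 4 (delete_current): list=[99, 2, 4, 1, 9, 8] cursor@4
After 5 (insert_after(32)): list=[99, 2, 4, 32, 1, 9, 8] cursor@4
After 6 (next): list=[99, 2, 4, 32, 1, 9, 8] cursor@32
After 7 (next): list=[99, 2, 4, 32, 1, 9, 8] cursor@1
After 8 (prev): list=[99, 2, 4, 32, 1, 9, 8] cursor@32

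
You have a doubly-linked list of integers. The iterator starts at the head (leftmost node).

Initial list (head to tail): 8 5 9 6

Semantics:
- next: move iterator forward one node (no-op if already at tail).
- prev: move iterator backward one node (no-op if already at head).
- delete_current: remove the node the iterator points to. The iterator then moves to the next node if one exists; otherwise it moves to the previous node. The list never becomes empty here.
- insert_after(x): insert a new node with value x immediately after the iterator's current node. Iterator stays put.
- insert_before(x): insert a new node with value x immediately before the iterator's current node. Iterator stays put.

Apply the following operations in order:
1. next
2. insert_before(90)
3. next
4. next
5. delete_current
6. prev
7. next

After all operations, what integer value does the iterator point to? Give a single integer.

Answer: 9

Derivation:
After 1 (next): list=[8, 5, 9, 6] cursor@5
After 2 (insert_before(90)): list=[8, 90, 5, 9, 6] cursor@5
After 3 (next): list=[8, 90, 5, 9, 6] cursor@9
After 4 (next): list=[8, 90, 5, 9, 6] cursor@6
After 5 (delete_current): list=[8, 90, 5, 9] cursor@9
After 6 (prev): list=[8, 90, 5, 9] cursor@5
After 7 (next): list=[8, 90, 5, 9] cursor@9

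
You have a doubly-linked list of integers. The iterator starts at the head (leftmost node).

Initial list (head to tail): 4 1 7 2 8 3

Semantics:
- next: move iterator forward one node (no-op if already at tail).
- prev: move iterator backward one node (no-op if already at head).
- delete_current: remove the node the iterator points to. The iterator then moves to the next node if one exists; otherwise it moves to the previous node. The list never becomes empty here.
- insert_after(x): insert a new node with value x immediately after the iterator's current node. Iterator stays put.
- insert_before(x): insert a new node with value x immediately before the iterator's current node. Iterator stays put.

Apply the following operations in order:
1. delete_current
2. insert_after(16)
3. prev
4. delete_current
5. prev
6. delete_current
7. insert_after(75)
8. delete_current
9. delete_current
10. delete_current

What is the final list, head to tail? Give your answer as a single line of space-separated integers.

After 1 (delete_current): list=[1, 7, 2, 8, 3] cursor@1
After 2 (insert_after(16)): list=[1, 16, 7, 2, 8, 3] cursor@1
After 3 (prev): list=[1, 16, 7, 2, 8, 3] cursor@1
After 4 (delete_current): list=[16, 7, 2, 8, 3] cursor@16
After 5 (prev): list=[16, 7, 2, 8, 3] cursor@16
After 6 (delete_current): list=[7, 2, 8, 3] cursor@7
After 7 (insert_after(75)): list=[7, 75, 2, 8, 3] cursor@7
After 8 (delete_current): list=[75, 2, 8, 3] cursor@75
After 9 (delete_current): list=[2, 8, 3] cursor@2
After 10 (delete_current): list=[8, 3] cursor@8

Answer: 8 3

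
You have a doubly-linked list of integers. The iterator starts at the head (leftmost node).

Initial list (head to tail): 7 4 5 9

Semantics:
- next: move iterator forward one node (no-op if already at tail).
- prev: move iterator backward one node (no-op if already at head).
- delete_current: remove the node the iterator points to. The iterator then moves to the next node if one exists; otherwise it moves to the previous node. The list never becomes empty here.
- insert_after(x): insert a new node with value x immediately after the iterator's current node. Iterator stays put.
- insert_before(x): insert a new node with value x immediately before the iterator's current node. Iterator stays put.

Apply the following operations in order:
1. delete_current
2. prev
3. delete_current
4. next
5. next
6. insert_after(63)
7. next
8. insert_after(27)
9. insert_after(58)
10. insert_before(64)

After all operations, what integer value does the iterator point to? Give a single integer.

After 1 (delete_current): list=[4, 5, 9] cursor@4
After 2 (prev): list=[4, 5, 9] cursor@4
After 3 (delete_current): list=[5, 9] cursor@5
After 4 (next): list=[5, 9] cursor@9
After 5 (next): list=[5, 9] cursor@9
After 6 (insert_after(63)): list=[5, 9, 63] cursor@9
After 7 (next): list=[5, 9, 63] cursor@63
After 8 (insert_after(27)): list=[5, 9, 63, 27] cursor@63
After 9 (insert_after(58)): list=[5, 9, 63, 58, 27] cursor@63
After 10 (insert_before(64)): list=[5, 9, 64, 63, 58, 27] cursor@63

Answer: 63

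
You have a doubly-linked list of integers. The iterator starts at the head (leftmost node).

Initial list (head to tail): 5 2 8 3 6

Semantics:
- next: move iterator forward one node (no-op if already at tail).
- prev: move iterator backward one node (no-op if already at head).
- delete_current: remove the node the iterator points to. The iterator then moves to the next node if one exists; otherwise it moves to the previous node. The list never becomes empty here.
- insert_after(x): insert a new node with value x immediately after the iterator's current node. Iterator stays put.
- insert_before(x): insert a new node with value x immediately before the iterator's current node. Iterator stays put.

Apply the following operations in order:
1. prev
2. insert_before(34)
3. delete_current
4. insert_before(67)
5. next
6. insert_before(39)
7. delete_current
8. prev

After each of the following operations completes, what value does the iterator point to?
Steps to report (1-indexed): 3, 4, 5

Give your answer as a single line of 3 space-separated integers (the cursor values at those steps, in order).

Answer: 2 2 8

Derivation:
After 1 (prev): list=[5, 2, 8, 3, 6] cursor@5
After 2 (insert_before(34)): list=[34, 5, 2, 8, 3, 6] cursor@5
After 3 (delete_current): list=[34, 2, 8, 3, 6] cursor@2
After 4 (insert_before(67)): list=[34, 67, 2, 8, 3, 6] cursor@2
After 5 (next): list=[34, 67, 2, 8, 3, 6] cursor@8
After 6 (insert_before(39)): list=[34, 67, 2, 39, 8, 3, 6] cursor@8
After 7 (delete_current): list=[34, 67, 2, 39, 3, 6] cursor@3
After 8 (prev): list=[34, 67, 2, 39, 3, 6] cursor@39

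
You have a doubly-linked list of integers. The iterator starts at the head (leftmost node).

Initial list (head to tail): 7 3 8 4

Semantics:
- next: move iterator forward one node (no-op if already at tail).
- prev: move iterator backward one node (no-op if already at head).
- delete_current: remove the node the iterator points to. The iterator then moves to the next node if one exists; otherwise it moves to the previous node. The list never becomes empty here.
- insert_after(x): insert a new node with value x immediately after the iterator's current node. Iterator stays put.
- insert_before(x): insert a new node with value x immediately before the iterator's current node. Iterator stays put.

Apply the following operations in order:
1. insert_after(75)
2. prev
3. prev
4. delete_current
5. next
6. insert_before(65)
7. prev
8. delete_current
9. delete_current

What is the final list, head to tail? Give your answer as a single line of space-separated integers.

After 1 (insert_after(75)): list=[7, 75, 3, 8, 4] cursor@7
After 2 (prev): list=[7, 75, 3, 8, 4] cursor@7
After 3 (prev): list=[7, 75, 3, 8, 4] cursor@7
After 4 (delete_current): list=[75, 3, 8, 4] cursor@75
After 5 (next): list=[75, 3, 8, 4] cursor@3
After 6 (insert_before(65)): list=[75, 65, 3, 8, 4] cursor@3
After 7 (prev): list=[75, 65, 3, 8, 4] cursor@65
After 8 (delete_current): list=[75, 3, 8, 4] cursor@3
After 9 (delete_current): list=[75, 8, 4] cursor@8

Answer: 75 8 4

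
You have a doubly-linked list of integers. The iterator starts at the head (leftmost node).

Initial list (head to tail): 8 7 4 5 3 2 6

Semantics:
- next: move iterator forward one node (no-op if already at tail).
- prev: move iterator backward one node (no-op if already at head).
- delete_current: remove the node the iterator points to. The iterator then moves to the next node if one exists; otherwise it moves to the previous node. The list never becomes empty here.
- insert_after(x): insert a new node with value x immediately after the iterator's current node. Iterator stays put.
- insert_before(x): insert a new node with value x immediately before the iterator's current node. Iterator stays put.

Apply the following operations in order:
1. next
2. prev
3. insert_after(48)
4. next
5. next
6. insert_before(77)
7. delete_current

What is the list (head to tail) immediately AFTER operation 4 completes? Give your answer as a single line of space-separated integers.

After 1 (next): list=[8, 7, 4, 5, 3, 2, 6] cursor@7
After 2 (prev): list=[8, 7, 4, 5, 3, 2, 6] cursor@8
After 3 (insert_after(48)): list=[8, 48, 7, 4, 5, 3, 2, 6] cursor@8
After 4 (next): list=[8, 48, 7, 4, 5, 3, 2, 6] cursor@48

Answer: 8 48 7 4 5 3 2 6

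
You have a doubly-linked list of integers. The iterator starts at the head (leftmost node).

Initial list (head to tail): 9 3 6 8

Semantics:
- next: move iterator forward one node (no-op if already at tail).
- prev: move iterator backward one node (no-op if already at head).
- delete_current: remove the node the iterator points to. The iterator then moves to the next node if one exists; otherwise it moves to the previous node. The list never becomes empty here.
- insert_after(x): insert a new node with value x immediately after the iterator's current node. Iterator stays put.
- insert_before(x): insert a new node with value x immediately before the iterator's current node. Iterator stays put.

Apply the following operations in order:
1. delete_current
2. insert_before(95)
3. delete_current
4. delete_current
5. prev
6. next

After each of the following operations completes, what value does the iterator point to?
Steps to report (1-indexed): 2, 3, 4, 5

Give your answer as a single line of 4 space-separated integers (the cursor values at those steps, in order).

Answer: 3 6 8 95

Derivation:
After 1 (delete_current): list=[3, 6, 8] cursor@3
After 2 (insert_before(95)): list=[95, 3, 6, 8] cursor@3
After 3 (delete_current): list=[95, 6, 8] cursor@6
After 4 (delete_current): list=[95, 8] cursor@8
After 5 (prev): list=[95, 8] cursor@95
After 6 (next): list=[95, 8] cursor@8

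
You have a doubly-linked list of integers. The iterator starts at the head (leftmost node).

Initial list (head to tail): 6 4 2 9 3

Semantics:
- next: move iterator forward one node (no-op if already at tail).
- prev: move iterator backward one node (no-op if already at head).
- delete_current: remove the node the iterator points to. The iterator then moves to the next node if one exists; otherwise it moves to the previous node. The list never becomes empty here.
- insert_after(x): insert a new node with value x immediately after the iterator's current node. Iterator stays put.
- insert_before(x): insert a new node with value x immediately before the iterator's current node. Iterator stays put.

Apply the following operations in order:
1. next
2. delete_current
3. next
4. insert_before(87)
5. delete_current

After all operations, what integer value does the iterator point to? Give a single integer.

Answer: 3

Derivation:
After 1 (next): list=[6, 4, 2, 9, 3] cursor@4
After 2 (delete_current): list=[6, 2, 9, 3] cursor@2
After 3 (next): list=[6, 2, 9, 3] cursor@9
After 4 (insert_before(87)): list=[6, 2, 87, 9, 3] cursor@9
After 5 (delete_current): list=[6, 2, 87, 3] cursor@3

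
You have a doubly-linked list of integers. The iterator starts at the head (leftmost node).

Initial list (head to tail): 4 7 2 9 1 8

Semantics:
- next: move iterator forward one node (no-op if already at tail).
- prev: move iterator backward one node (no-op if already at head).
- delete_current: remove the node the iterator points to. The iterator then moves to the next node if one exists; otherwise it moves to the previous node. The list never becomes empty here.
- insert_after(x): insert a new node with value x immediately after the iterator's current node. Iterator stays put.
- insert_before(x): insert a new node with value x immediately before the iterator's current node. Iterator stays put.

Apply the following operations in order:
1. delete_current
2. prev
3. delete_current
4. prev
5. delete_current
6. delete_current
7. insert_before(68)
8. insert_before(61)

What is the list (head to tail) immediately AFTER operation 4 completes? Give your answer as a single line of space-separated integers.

Answer: 2 9 1 8

Derivation:
After 1 (delete_current): list=[7, 2, 9, 1, 8] cursor@7
After 2 (prev): list=[7, 2, 9, 1, 8] cursor@7
After 3 (delete_current): list=[2, 9, 1, 8] cursor@2
After 4 (prev): list=[2, 9, 1, 8] cursor@2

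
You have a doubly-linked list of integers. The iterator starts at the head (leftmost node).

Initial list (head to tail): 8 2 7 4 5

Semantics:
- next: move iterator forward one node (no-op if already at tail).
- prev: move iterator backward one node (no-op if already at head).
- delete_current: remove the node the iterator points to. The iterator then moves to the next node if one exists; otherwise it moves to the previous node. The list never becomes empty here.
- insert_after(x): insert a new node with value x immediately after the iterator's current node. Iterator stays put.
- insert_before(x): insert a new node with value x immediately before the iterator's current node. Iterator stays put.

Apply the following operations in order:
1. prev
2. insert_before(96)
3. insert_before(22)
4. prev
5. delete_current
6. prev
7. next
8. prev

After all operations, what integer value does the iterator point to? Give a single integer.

After 1 (prev): list=[8, 2, 7, 4, 5] cursor@8
After 2 (insert_before(96)): list=[96, 8, 2, 7, 4, 5] cursor@8
After 3 (insert_before(22)): list=[96, 22, 8, 2, 7, 4, 5] cursor@8
After 4 (prev): list=[96, 22, 8, 2, 7, 4, 5] cursor@22
After 5 (delete_current): list=[96, 8, 2, 7, 4, 5] cursor@8
After 6 (prev): list=[96, 8, 2, 7, 4, 5] cursor@96
After 7 (next): list=[96, 8, 2, 7, 4, 5] cursor@8
After 8 (prev): list=[96, 8, 2, 7, 4, 5] cursor@96

Answer: 96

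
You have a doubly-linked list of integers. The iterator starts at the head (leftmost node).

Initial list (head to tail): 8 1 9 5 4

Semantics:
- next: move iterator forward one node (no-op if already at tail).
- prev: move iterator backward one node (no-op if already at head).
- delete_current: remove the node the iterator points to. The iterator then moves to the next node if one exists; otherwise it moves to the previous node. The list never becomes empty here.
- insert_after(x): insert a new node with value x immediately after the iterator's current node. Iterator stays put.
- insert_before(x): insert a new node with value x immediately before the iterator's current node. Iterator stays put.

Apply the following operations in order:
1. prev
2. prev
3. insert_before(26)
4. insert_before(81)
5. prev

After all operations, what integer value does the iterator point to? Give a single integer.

After 1 (prev): list=[8, 1, 9, 5, 4] cursor@8
After 2 (prev): list=[8, 1, 9, 5, 4] cursor@8
After 3 (insert_before(26)): list=[26, 8, 1, 9, 5, 4] cursor@8
After 4 (insert_before(81)): list=[26, 81, 8, 1, 9, 5, 4] cursor@8
After 5 (prev): list=[26, 81, 8, 1, 9, 5, 4] cursor@81

Answer: 81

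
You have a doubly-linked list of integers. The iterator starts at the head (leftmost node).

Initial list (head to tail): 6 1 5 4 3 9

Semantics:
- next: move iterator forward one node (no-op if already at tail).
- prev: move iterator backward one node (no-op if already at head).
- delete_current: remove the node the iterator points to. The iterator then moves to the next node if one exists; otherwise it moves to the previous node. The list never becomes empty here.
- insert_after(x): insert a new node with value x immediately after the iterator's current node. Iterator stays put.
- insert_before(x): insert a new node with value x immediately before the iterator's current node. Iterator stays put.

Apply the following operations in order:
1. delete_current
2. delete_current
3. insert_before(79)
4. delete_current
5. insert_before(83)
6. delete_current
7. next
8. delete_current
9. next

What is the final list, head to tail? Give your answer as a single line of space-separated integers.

After 1 (delete_current): list=[1, 5, 4, 3, 9] cursor@1
After 2 (delete_current): list=[5, 4, 3, 9] cursor@5
After 3 (insert_before(79)): list=[79, 5, 4, 3, 9] cursor@5
After 4 (delete_current): list=[79, 4, 3, 9] cursor@4
After 5 (insert_before(83)): list=[79, 83, 4, 3, 9] cursor@4
After 6 (delete_current): list=[79, 83, 3, 9] cursor@3
After 7 (next): list=[79, 83, 3, 9] cursor@9
After 8 (delete_current): list=[79, 83, 3] cursor@3
After 9 (next): list=[79, 83, 3] cursor@3

Answer: 79 83 3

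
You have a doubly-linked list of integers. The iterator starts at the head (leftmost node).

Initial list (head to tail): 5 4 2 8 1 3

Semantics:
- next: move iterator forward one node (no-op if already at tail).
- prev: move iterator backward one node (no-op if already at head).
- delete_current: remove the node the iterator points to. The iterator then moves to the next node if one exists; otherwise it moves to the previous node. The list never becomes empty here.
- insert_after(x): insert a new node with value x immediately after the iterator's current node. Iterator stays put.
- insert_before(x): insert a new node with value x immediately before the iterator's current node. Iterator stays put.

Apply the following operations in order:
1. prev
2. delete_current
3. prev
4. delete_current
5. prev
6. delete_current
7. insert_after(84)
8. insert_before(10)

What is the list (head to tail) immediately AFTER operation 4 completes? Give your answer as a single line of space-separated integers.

Answer: 2 8 1 3

Derivation:
After 1 (prev): list=[5, 4, 2, 8, 1, 3] cursor@5
After 2 (delete_current): list=[4, 2, 8, 1, 3] cursor@4
After 3 (prev): list=[4, 2, 8, 1, 3] cursor@4
After 4 (delete_current): list=[2, 8, 1, 3] cursor@2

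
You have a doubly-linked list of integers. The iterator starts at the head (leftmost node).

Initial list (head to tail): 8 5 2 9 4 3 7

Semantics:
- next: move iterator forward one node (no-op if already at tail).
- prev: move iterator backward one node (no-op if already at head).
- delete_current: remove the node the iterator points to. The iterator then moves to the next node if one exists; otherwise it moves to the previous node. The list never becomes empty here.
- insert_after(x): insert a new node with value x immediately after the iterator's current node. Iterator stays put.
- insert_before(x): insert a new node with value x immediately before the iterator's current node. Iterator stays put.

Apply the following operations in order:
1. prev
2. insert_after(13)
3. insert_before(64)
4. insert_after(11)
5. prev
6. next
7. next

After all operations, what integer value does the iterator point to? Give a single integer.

Answer: 11

Derivation:
After 1 (prev): list=[8, 5, 2, 9, 4, 3, 7] cursor@8
After 2 (insert_after(13)): list=[8, 13, 5, 2, 9, 4, 3, 7] cursor@8
After 3 (insert_before(64)): list=[64, 8, 13, 5, 2, 9, 4, 3, 7] cursor@8
After 4 (insert_after(11)): list=[64, 8, 11, 13, 5, 2, 9, 4, 3, 7] cursor@8
After 5 (prev): list=[64, 8, 11, 13, 5, 2, 9, 4, 3, 7] cursor@64
After 6 (next): list=[64, 8, 11, 13, 5, 2, 9, 4, 3, 7] cursor@8
After 7 (next): list=[64, 8, 11, 13, 5, 2, 9, 4, 3, 7] cursor@11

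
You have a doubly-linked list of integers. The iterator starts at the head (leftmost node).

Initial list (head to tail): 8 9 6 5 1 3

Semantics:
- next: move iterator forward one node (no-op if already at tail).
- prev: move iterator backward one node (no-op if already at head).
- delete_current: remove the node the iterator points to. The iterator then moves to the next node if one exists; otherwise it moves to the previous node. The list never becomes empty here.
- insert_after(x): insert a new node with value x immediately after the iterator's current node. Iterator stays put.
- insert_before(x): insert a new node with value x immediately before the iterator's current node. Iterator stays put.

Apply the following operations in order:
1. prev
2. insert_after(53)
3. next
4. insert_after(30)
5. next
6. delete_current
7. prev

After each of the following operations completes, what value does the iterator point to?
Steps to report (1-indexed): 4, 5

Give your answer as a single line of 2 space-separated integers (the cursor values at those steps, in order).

Answer: 53 30

Derivation:
After 1 (prev): list=[8, 9, 6, 5, 1, 3] cursor@8
After 2 (insert_after(53)): list=[8, 53, 9, 6, 5, 1, 3] cursor@8
After 3 (next): list=[8, 53, 9, 6, 5, 1, 3] cursor@53
After 4 (insert_after(30)): list=[8, 53, 30, 9, 6, 5, 1, 3] cursor@53
After 5 (next): list=[8, 53, 30, 9, 6, 5, 1, 3] cursor@30
After 6 (delete_current): list=[8, 53, 9, 6, 5, 1, 3] cursor@9
After 7 (prev): list=[8, 53, 9, 6, 5, 1, 3] cursor@53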